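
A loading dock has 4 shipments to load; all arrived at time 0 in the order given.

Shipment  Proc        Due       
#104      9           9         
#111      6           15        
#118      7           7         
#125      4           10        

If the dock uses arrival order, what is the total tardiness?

FIFO (arrival order): #104 #111 #118 #125.
#104: 0→9, due 9, tardiness 0
#111: 9→15, due 15, tardiness 0
#118: 15→22, due 7, tardiness 15
#125: 22→26, due 10, tardiness 16
Sum = 0+0+15+16 = 31.

31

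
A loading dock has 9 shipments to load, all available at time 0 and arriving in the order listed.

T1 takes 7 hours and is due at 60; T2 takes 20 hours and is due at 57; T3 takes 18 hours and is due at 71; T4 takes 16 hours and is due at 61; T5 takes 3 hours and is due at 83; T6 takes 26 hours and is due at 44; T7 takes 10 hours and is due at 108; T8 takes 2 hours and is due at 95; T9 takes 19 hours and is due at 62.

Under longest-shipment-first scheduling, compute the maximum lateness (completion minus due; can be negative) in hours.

56

LPT (decreasing processing time): T6 T2 T9 T3 T4 T7 T1 T5 T8.
T6: 0→26, due 44, lateness -18
T2: 26→46, due 57, lateness -11
T9: 46→65, due 62, lateness 3
T3: 65→83, due 71, lateness 12
T4: 83→99, due 61, lateness 38
T7: 99→109, due 108, lateness 1
T1: 109→116, due 60, lateness 56
T5: 116→119, due 83, lateness 36
T8: 119→121, due 95, lateness 26
Maximum = 56.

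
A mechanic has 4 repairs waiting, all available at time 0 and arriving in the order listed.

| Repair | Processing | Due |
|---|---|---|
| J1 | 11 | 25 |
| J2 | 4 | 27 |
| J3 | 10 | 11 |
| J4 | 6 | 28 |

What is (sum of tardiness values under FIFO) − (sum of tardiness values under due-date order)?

14

FIFO (arrival order): J1 J2 J3 J4.
J1: 0→11, due 25, tardiness 0
J2: 11→15, due 27, tardiness 0
J3: 15→25, due 11, tardiness 14
J4: 25→31, due 28, tardiness 3
Sum = 0+0+14+3 = 17.
EDD (increasing due date): J3 J1 J2 J4.
J3: 0→10, due 11, tardiness 0
J1: 10→21, due 25, tardiness 0
J2: 21→25, due 27, tardiness 0
J4: 25→31, due 28, tardiness 3
Sum = 0+0+0+3 = 3.
Difference = 17 − 3 = 14.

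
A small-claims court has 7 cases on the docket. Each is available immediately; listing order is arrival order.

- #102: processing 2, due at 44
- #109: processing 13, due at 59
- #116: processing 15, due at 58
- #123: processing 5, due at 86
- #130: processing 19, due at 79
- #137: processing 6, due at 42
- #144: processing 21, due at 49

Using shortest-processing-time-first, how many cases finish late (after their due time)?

SPT (increasing processing time): #102 #123 #137 #109 #116 #130 #144.
#102: 0→2, due 44, tardiness 0
#123: 2→7, due 86, tardiness 0
#137: 7→13, due 42, tardiness 0
#109: 13→26, due 59, tardiness 0
#116: 26→41, due 58, tardiness 0
#130: 41→60, due 79, tardiness 0
#144: 60→81, due 49, tardiness 32
Late cases: 1.

1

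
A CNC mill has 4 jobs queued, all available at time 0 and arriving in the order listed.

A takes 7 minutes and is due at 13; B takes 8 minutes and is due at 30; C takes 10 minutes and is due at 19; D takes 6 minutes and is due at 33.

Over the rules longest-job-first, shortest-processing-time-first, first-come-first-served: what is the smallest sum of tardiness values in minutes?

LPT (decreasing processing time): C B A D.
C: 0→10, due 19, tardiness 0
B: 10→18, due 30, tardiness 0
A: 18→25, due 13, tardiness 12
D: 25→31, due 33, tardiness 0
Sum = 0+0+12+0 = 12.
SPT (increasing processing time): D A B C.
D: 0→6, due 33, tardiness 0
A: 6→13, due 13, tardiness 0
B: 13→21, due 30, tardiness 0
C: 21→31, due 19, tardiness 12
Sum = 0+0+0+12 = 12.
FIFO (arrival order): A B C D.
A: 0→7, due 13, tardiness 0
B: 7→15, due 30, tardiness 0
C: 15→25, due 19, tardiness 6
D: 25→31, due 33, tardiness 0
Sum = 0+0+6+0 = 6.
LPT 12, SPT 12, FIFO 6 → minimum 6.

6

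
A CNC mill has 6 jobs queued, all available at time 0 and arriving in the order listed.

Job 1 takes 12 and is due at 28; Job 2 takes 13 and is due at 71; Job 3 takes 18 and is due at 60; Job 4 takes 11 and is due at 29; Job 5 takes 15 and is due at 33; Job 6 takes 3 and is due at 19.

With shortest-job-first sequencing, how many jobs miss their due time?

SPT (increasing processing time): Job 6 Job 4 Job 1 Job 2 Job 5 Job 3.
Job 6: 0→3, due 19, tardiness 0
Job 4: 3→14, due 29, tardiness 0
Job 1: 14→26, due 28, tardiness 0
Job 2: 26→39, due 71, tardiness 0
Job 5: 39→54, due 33, tardiness 21
Job 3: 54→72, due 60, tardiness 12
Late jobs: 2.

2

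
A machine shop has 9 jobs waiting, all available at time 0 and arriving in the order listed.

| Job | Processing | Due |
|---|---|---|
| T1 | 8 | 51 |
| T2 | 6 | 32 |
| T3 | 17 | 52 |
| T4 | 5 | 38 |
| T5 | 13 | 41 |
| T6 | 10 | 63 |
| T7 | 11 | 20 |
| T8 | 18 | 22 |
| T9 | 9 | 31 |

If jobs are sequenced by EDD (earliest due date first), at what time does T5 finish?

EDD (increasing due date): T7 T8 T9 T2 T4 T5 T1 T3 T6.
T7: 0→11
T8: 11→29
T9: 29→38
T2: 38→44
T4: 44→49
T5: 49→62

62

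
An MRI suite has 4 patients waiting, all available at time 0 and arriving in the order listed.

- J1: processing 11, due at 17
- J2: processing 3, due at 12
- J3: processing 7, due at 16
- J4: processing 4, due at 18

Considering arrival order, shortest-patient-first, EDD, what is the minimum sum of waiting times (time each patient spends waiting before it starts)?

FIFO (arrival order): J1 J2 J3 J4.
J1: waits 0, runs 0→11
J2: waits 11, runs 11→14
J3: waits 14, runs 14→21
J4: waits 21, runs 21→25
Sum = 0+11+14+21 = 46.
SPT (increasing processing time): J2 J4 J3 J1.
J2: waits 0, runs 0→3
J4: waits 3, runs 3→7
J3: waits 7, runs 7→14
J1: waits 14, runs 14→25
Sum = 0+3+7+14 = 24.
EDD (increasing due date): J2 J3 J1 J4.
J2: waits 0, runs 0→3
J3: waits 3, runs 3→10
J1: waits 10, runs 10→21
J4: waits 21, runs 21→25
Sum = 0+3+10+21 = 34.
FIFO 46, SPT 24, EDD 34 → minimum 24.

24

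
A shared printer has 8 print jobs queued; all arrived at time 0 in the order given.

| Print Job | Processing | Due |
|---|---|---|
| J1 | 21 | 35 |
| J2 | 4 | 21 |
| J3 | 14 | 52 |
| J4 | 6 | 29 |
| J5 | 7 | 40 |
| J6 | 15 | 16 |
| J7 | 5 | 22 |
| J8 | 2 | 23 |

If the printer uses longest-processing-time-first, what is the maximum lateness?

51

LPT (decreasing processing time): J1 J6 J3 J5 J4 J7 J2 J8.
J1: 0→21, due 35, lateness -14
J6: 21→36, due 16, lateness 20
J3: 36→50, due 52, lateness -2
J5: 50→57, due 40, lateness 17
J4: 57→63, due 29, lateness 34
J7: 63→68, due 22, lateness 46
J2: 68→72, due 21, lateness 51
J8: 72→74, due 23, lateness 51
Maximum = 51.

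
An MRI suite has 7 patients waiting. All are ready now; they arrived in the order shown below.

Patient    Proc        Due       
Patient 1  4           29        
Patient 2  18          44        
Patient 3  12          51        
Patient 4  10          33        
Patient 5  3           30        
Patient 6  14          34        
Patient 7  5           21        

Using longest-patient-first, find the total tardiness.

129

LPT (decreasing processing time): Patient 2 Patient 6 Patient 3 Patient 4 Patient 7 Patient 1 Patient 5.
Patient 2: 0→18, due 44, tardiness 0
Patient 6: 18→32, due 34, tardiness 0
Patient 3: 32→44, due 51, tardiness 0
Patient 4: 44→54, due 33, tardiness 21
Patient 7: 54→59, due 21, tardiness 38
Patient 1: 59→63, due 29, tardiness 34
Patient 5: 63→66, due 30, tardiness 36
Sum = 0+0+0+21+38+34+36 = 129.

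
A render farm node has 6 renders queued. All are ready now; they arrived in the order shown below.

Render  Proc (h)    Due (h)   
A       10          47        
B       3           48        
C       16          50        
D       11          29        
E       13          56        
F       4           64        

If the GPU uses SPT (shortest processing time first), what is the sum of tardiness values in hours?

SPT (increasing processing time): B F A D E C.
B: 0→3, due 48, tardiness 0
F: 3→7, due 64, tardiness 0
A: 7→17, due 47, tardiness 0
D: 17→28, due 29, tardiness 0
E: 28→41, due 56, tardiness 0
C: 41→57, due 50, tardiness 7
Sum = 0+0+0+0+0+7 = 7.

7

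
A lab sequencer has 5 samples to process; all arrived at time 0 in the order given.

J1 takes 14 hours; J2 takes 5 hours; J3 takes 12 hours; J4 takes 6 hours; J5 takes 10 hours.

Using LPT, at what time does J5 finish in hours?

LPT (decreasing processing time): J1 J3 J5 J4 J2.
J1: 0→14
J3: 14→26
J5: 26→36

36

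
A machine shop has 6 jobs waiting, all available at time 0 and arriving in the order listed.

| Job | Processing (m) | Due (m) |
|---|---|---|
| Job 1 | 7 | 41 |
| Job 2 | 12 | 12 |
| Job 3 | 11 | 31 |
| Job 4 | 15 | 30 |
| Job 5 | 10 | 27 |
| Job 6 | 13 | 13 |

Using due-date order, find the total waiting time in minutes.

183

EDD (increasing due date): Job 2 Job 6 Job 5 Job 4 Job 3 Job 1.
Job 2: waits 0, runs 0→12
Job 6: waits 12, runs 12→25
Job 5: waits 25, runs 25→35
Job 4: waits 35, runs 35→50
Job 3: waits 50, runs 50→61
Job 1: waits 61, runs 61→68
Sum = 0+12+25+35+50+61 = 183.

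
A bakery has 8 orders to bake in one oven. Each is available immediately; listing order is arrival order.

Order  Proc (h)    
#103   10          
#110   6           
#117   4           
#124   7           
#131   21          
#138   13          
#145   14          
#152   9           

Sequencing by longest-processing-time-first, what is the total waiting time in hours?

383

LPT (decreasing processing time): #131 #145 #138 #103 #152 #124 #110 #117.
#131: waits 0, runs 0→21
#145: waits 21, runs 21→35
#138: waits 35, runs 35→48
#103: waits 48, runs 48→58
#152: waits 58, runs 58→67
#124: waits 67, runs 67→74
#110: waits 74, runs 74→80
#117: waits 80, runs 80→84
Sum = 0+21+35+48+58+67+74+80 = 383.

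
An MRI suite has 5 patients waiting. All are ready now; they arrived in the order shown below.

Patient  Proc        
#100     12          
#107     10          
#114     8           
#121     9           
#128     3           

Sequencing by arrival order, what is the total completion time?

145

FIFO (arrival order): #100 #107 #114 #121 #128.
#100: 0→12
#107: 12→22
#114: 22→30
#121: 30→39
#128: 39→42
Sum = 12+22+30+39+42 = 145.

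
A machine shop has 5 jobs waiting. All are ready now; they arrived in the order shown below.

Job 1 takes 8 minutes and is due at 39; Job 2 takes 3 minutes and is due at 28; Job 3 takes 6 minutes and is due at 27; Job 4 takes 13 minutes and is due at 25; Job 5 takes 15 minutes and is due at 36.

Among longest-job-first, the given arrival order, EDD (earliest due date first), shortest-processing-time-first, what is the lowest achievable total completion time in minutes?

104

LPT (decreasing processing time): Job 5 Job 4 Job 1 Job 3 Job 2.
Job 5: 0→15
Job 4: 15→28
Job 1: 28→36
Job 3: 36→42
Job 2: 42→45
Sum = 15+28+36+42+45 = 166.
FIFO (arrival order): Job 1 Job 2 Job 3 Job 4 Job 5.
Job 1: 0→8
Job 2: 8→11
Job 3: 11→17
Job 4: 17→30
Job 5: 30→45
Sum = 8+11+17+30+45 = 111.
EDD (increasing due date): Job 4 Job 3 Job 2 Job 5 Job 1.
Job 4: 0→13
Job 3: 13→19
Job 2: 19→22
Job 5: 22→37
Job 1: 37→45
Sum = 13+19+22+37+45 = 136.
SPT (increasing processing time): Job 2 Job 3 Job 1 Job 4 Job 5.
Job 2: 0→3
Job 3: 3→9
Job 1: 9→17
Job 4: 17→30
Job 5: 30→45
Sum = 3+9+17+30+45 = 104.
LPT 166, FIFO 111, EDD 136, SPT 104 → minimum 104.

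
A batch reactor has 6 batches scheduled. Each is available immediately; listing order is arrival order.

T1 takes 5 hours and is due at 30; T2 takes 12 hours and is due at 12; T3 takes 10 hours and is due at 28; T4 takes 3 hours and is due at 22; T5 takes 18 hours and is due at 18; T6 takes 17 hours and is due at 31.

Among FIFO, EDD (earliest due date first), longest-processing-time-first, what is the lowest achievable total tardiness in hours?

77

FIFO (arrival order): T1 T2 T3 T4 T5 T6.
T1: 0→5, due 30, tardiness 0
T2: 5→17, due 12, tardiness 5
T3: 17→27, due 28, tardiness 0
T4: 27→30, due 22, tardiness 8
T5: 30→48, due 18, tardiness 30
T6: 48→65, due 31, tardiness 34
Sum = 0+5+0+8+30+34 = 77.
EDD (increasing due date): T2 T5 T4 T3 T1 T6.
T2: 0→12, due 12, tardiness 0
T5: 12→30, due 18, tardiness 12
T4: 30→33, due 22, tardiness 11
T3: 33→43, due 28, tardiness 15
T1: 43→48, due 30, tardiness 18
T6: 48→65, due 31, tardiness 34
Sum = 0+12+11+15+18+34 = 90.
LPT (decreasing processing time): T5 T6 T2 T3 T1 T4.
T5: 0→18, due 18, tardiness 0
T6: 18→35, due 31, tardiness 4
T2: 35→47, due 12, tardiness 35
T3: 47→57, due 28, tardiness 29
T1: 57→62, due 30, tardiness 32
T4: 62→65, due 22, tardiness 43
Sum = 0+4+35+29+32+43 = 143.
FIFO 77, EDD 90, LPT 143 → minimum 77.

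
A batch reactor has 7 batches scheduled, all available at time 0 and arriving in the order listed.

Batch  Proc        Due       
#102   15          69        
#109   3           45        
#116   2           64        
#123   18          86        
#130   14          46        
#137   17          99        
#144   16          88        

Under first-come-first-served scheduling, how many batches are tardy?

1

FIFO (arrival order): #102 #109 #116 #123 #130 #137 #144.
#102: 0→15, due 69, tardiness 0
#109: 15→18, due 45, tardiness 0
#116: 18→20, due 64, tardiness 0
#123: 20→38, due 86, tardiness 0
#130: 38→52, due 46, tardiness 6
#137: 52→69, due 99, tardiness 0
#144: 69→85, due 88, tardiness 0
Late batches: 1.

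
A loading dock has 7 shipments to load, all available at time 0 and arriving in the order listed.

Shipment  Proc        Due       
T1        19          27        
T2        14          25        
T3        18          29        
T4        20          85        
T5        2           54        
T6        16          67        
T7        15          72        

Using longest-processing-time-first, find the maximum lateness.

LPT (decreasing processing time): T4 T1 T3 T6 T7 T2 T5.
T4: 0→20, due 85, lateness -65
T1: 20→39, due 27, lateness 12
T3: 39→57, due 29, lateness 28
T6: 57→73, due 67, lateness 6
T7: 73→88, due 72, lateness 16
T2: 88→102, due 25, lateness 77
T5: 102→104, due 54, lateness 50
Maximum = 77.

77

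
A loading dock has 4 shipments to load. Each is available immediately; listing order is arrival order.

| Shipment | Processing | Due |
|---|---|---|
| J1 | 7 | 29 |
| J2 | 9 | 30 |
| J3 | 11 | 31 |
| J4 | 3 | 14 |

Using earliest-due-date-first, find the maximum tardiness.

0

EDD (increasing due date): J4 J1 J2 J3.
J4: 0→3, due 14, tardiness 0
J1: 3→10, due 29, tardiness 0
J2: 10→19, due 30, tardiness 0
J3: 19→30, due 31, tardiness 0
Maximum = 0.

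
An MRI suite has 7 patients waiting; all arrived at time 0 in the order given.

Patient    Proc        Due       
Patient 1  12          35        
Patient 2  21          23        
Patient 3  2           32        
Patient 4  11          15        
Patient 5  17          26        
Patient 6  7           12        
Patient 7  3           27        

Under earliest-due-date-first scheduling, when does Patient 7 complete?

EDD (increasing due date): Patient 6 Patient 4 Patient 2 Patient 5 Patient 7 Patient 3 Patient 1.
Patient 6: 0→7
Patient 4: 7→18
Patient 2: 18→39
Patient 5: 39→56
Patient 7: 56→59

59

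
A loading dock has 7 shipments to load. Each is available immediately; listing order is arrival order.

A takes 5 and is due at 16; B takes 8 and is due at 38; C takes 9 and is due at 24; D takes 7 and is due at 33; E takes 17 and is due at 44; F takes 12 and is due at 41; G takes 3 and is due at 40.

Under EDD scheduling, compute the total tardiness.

20

EDD (increasing due date): A C D B G F E.
A: 0→5, due 16, tardiness 0
C: 5→14, due 24, tardiness 0
D: 14→21, due 33, tardiness 0
B: 21→29, due 38, tardiness 0
G: 29→32, due 40, tardiness 0
F: 32→44, due 41, tardiness 3
E: 44→61, due 44, tardiness 17
Sum = 0+0+0+0+0+3+17 = 20.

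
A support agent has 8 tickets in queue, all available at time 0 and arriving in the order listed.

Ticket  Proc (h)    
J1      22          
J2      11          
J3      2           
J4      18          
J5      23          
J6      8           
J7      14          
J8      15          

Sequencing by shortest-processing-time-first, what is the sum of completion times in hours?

SPT (increasing processing time): J3 J6 J2 J7 J8 J4 J1 J5.
J3: 0→2
J6: 2→10
J2: 10→21
J7: 21→35
J8: 35→50
J4: 50→68
J1: 68→90
J5: 90→113
Sum = 2+10+21+35+50+68+90+113 = 389.

389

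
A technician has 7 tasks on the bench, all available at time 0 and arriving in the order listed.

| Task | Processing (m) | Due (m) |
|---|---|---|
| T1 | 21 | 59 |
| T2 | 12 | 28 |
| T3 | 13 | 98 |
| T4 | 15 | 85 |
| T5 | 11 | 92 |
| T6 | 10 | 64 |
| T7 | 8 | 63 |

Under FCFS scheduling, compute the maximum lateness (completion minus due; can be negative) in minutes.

27

FIFO (arrival order): T1 T2 T3 T4 T5 T6 T7.
T1: 0→21, due 59, lateness -38
T2: 21→33, due 28, lateness 5
T3: 33→46, due 98, lateness -52
T4: 46→61, due 85, lateness -24
T5: 61→72, due 92, lateness -20
T6: 72→82, due 64, lateness 18
T7: 82→90, due 63, lateness 27
Maximum = 27.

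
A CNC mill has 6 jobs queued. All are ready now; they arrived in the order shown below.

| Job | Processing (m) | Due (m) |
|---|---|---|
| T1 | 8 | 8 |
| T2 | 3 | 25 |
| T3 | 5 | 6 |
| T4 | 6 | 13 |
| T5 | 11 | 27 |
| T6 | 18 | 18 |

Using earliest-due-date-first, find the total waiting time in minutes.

114

EDD (increasing due date): T3 T1 T4 T6 T2 T5.
T3: waits 0, runs 0→5
T1: waits 5, runs 5→13
T4: waits 13, runs 13→19
T6: waits 19, runs 19→37
T2: waits 37, runs 37→40
T5: waits 40, runs 40→51
Sum = 0+5+13+19+37+40 = 114.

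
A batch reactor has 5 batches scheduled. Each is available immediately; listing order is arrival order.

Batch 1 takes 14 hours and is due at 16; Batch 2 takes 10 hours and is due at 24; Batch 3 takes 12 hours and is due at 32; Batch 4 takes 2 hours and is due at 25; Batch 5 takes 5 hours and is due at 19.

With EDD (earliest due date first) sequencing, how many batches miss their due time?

3

EDD (increasing due date): Batch 1 Batch 5 Batch 2 Batch 4 Batch 3.
Batch 1: 0→14, due 16, tardiness 0
Batch 5: 14→19, due 19, tardiness 0
Batch 2: 19→29, due 24, tardiness 5
Batch 4: 29→31, due 25, tardiness 6
Batch 3: 31→43, due 32, tardiness 11
Late batches: 3.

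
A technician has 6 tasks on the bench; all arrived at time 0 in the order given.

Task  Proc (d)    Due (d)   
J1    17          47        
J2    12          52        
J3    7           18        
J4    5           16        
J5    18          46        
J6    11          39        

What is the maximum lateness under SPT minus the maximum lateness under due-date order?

SPT (increasing processing time): J4 J3 J6 J2 J1 J5.
J4: 0→5, due 16, lateness -11
J3: 5→12, due 18, lateness -6
J6: 12→23, due 39, lateness -16
J2: 23→35, due 52, lateness -17
J1: 35→52, due 47, lateness 5
J5: 52→70, due 46, lateness 24
Maximum = 24.
EDD (increasing due date): J4 J3 J6 J5 J1 J2.
J4: 0→5, due 16, lateness -11
J3: 5→12, due 18, lateness -6
J6: 12→23, due 39, lateness -16
J5: 23→41, due 46, lateness -5
J1: 41→58, due 47, lateness 11
J2: 58→70, due 52, lateness 18
Maximum = 18.
Difference = 24 − 18 = 6.

6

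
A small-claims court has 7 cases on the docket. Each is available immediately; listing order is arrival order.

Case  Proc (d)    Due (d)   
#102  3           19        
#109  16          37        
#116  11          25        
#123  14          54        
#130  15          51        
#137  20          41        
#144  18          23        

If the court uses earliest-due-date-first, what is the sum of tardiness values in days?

120

EDD (increasing due date): #102 #144 #116 #109 #137 #130 #123.
#102: 0→3, due 19, tardiness 0
#144: 3→21, due 23, tardiness 0
#116: 21→32, due 25, tardiness 7
#109: 32→48, due 37, tardiness 11
#137: 48→68, due 41, tardiness 27
#130: 68→83, due 51, tardiness 32
#123: 83→97, due 54, tardiness 43
Sum = 0+0+7+11+27+32+43 = 120.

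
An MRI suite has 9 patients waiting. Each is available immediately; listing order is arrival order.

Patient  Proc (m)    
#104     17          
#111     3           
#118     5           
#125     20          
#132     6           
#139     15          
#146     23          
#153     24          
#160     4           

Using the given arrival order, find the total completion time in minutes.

543

FIFO (arrival order): #104 #111 #118 #125 #132 #139 #146 #153 #160.
#104: 0→17
#111: 17→20
#118: 20→25
#125: 25→45
#132: 45→51
#139: 51→66
#146: 66→89
#153: 89→113
#160: 113→117
Sum = 17+20+25+45+51+66+89+113+117 = 543.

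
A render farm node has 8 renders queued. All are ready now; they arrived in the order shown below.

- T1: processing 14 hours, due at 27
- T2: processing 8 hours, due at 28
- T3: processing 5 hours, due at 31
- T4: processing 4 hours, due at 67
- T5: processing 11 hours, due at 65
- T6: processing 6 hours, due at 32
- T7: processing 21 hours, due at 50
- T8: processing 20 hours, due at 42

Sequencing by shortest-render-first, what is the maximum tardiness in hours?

39

SPT (increasing processing time): T4 T3 T6 T2 T5 T1 T8 T7.
T4: 0→4, due 67, tardiness 0
T3: 4→9, due 31, tardiness 0
T6: 9→15, due 32, tardiness 0
T2: 15→23, due 28, tardiness 0
T5: 23→34, due 65, tardiness 0
T1: 34→48, due 27, tardiness 21
T8: 48→68, due 42, tardiness 26
T7: 68→89, due 50, tardiness 39
Maximum = 39.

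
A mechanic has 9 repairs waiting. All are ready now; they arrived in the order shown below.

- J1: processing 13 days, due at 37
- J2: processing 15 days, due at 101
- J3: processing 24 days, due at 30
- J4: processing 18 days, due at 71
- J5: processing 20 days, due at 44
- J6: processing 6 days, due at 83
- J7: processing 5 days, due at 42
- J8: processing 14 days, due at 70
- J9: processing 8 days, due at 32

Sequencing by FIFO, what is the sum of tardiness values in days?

276

FIFO (arrival order): J1 J2 J3 J4 J5 J6 J7 J8 J9.
J1: 0→13, due 37, tardiness 0
J2: 13→28, due 101, tardiness 0
J3: 28→52, due 30, tardiness 22
J4: 52→70, due 71, tardiness 0
J5: 70→90, due 44, tardiness 46
J6: 90→96, due 83, tardiness 13
J7: 96→101, due 42, tardiness 59
J8: 101→115, due 70, tardiness 45
J9: 115→123, due 32, tardiness 91
Sum = 0+0+22+0+46+13+59+45+91 = 276.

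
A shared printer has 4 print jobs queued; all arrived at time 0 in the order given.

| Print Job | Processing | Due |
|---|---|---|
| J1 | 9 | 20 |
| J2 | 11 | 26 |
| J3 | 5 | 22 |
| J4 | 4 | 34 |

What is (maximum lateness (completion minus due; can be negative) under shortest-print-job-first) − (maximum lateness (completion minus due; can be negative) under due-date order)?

SPT (increasing processing time): J4 J3 J1 J2.
J4: 0→4, due 34, lateness -30
J3: 4→9, due 22, lateness -13
J1: 9→18, due 20, lateness -2
J2: 18→29, due 26, lateness 3
Maximum = 3.
EDD (increasing due date): J1 J3 J2 J4.
J1: 0→9, due 20, lateness -11
J3: 9→14, due 22, lateness -8
J2: 14→25, due 26, lateness -1
J4: 25→29, due 34, lateness -5
Maximum = -1.
Difference = 3 − -1 = 4.

4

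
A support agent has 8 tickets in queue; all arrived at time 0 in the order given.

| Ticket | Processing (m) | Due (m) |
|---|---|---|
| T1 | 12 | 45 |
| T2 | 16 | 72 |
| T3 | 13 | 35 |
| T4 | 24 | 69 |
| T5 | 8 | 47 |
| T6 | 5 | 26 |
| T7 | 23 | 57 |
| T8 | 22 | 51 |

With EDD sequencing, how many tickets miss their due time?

EDD (increasing due date): T6 T3 T1 T5 T8 T7 T4 T2.
T6: 0→5, due 26, tardiness 0
T3: 5→18, due 35, tardiness 0
T1: 18→30, due 45, tardiness 0
T5: 30→38, due 47, tardiness 0
T8: 38→60, due 51, tardiness 9
T7: 60→83, due 57, tardiness 26
T4: 83→107, due 69, tardiness 38
T2: 107→123, due 72, tardiness 51
Late tickets: 4.

4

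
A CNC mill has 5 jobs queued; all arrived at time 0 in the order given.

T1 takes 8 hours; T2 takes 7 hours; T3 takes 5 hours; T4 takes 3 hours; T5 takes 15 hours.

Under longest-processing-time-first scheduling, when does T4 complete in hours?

LPT (decreasing processing time): T5 T1 T2 T3 T4.
T5: 0→15
T1: 15→23
T2: 23→30
T3: 30→35
T4: 35→38

38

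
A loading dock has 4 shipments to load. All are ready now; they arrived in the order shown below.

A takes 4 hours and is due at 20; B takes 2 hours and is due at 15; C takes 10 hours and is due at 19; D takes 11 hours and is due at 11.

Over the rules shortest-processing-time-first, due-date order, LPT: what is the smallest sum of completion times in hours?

SPT (increasing processing time): B A C D.
B: 0→2
A: 2→6
C: 6→16
D: 16→27
Sum = 2+6+16+27 = 51.
EDD (increasing due date): D B C A.
D: 0→11
B: 11→13
C: 13→23
A: 23→27
Sum = 11+13+23+27 = 74.
LPT (decreasing processing time): D C A B.
D: 0→11
C: 11→21
A: 21→25
B: 25→27
Sum = 11+21+25+27 = 84.
SPT 51, EDD 74, LPT 84 → minimum 51.

51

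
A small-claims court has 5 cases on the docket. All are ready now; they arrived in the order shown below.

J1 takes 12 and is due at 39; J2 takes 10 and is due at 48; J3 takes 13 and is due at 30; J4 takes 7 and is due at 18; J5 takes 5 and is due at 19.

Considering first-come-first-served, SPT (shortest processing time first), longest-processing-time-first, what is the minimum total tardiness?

FIFO (arrival order): J1 J2 J3 J4 J5.
J1: 0→12, due 39, tardiness 0
J2: 12→22, due 48, tardiness 0
J3: 22→35, due 30, tardiness 5
J4: 35→42, due 18, tardiness 24
J5: 42→47, due 19, tardiness 28
Sum = 0+0+5+24+28 = 57.
SPT (increasing processing time): J5 J4 J2 J1 J3.
J5: 0→5, due 19, tardiness 0
J4: 5→12, due 18, tardiness 0
J2: 12→22, due 48, tardiness 0
J1: 22→34, due 39, tardiness 0
J3: 34→47, due 30, tardiness 17
Sum = 0+0+0+0+17 = 17.
LPT (decreasing processing time): J3 J1 J2 J4 J5.
J3: 0→13, due 30, tardiness 0
J1: 13→25, due 39, tardiness 0
J2: 25→35, due 48, tardiness 0
J4: 35→42, due 18, tardiness 24
J5: 42→47, due 19, tardiness 28
Sum = 0+0+0+24+28 = 52.
FIFO 57, SPT 17, LPT 52 → minimum 17.

17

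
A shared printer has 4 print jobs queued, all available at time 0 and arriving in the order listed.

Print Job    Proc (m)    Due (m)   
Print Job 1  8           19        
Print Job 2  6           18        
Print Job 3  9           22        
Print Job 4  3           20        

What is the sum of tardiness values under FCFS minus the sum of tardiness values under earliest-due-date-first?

FIFO (arrival order): Print Job 1 Print Job 2 Print Job 3 Print Job 4.
Print Job 1: 0→8, due 19, tardiness 0
Print Job 2: 8→14, due 18, tardiness 0
Print Job 3: 14→23, due 22, tardiness 1
Print Job 4: 23→26, due 20, tardiness 6
Sum = 0+0+1+6 = 7.
EDD (increasing due date): Print Job 2 Print Job 1 Print Job 4 Print Job 3.
Print Job 2: 0→6, due 18, tardiness 0
Print Job 1: 6→14, due 19, tardiness 0
Print Job 4: 14→17, due 20, tardiness 0
Print Job 3: 17→26, due 22, tardiness 4
Sum = 0+0+0+4 = 4.
Difference = 7 − 4 = 3.

3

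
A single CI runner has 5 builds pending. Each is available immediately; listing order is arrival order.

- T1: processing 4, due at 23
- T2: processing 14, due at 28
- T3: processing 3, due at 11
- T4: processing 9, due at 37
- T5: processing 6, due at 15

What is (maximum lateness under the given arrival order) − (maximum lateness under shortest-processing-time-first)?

FIFO (arrival order): T1 T2 T3 T4 T5.
T1: 0→4, due 23, lateness -19
T2: 4→18, due 28, lateness -10
T3: 18→21, due 11, lateness 10
T4: 21→30, due 37, lateness -7
T5: 30→36, due 15, lateness 21
Maximum = 21.
SPT (increasing processing time): T3 T1 T5 T4 T2.
T3: 0→3, due 11, lateness -8
T1: 3→7, due 23, lateness -16
T5: 7→13, due 15, lateness -2
T4: 13→22, due 37, lateness -15
T2: 22→36, due 28, lateness 8
Maximum = 8.
Difference = 21 − 8 = 13.

13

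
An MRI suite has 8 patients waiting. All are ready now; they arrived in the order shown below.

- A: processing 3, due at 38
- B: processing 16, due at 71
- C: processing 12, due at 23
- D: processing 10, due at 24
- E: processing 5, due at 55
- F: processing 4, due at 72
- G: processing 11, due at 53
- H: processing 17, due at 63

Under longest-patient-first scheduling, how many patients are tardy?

LPT (decreasing processing time): H B C G D E F A.
H: 0→17, due 63, tardiness 0
B: 17→33, due 71, tardiness 0
C: 33→45, due 23, tardiness 22
G: 45→56, due 53, tardiness 3
D: 56→66, due 24, tardiness 42
E: 66→71, due 55, tardiness 16
F: 71→75, due 72, tardiness 3
A: 75→78, due 38, tardiness 40
Late patients: 6.

6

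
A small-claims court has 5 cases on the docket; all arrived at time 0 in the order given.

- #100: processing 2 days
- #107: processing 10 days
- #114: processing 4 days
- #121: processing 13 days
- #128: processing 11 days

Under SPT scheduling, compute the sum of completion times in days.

91

SPT (increasing processing time): #100 #114 #107 #128 #121.
#100: 0→2
#114: 2→6
#107: 6→16
#128: 16→27
#121: 27→40
Sum = 2+6+16+27+40 = 91.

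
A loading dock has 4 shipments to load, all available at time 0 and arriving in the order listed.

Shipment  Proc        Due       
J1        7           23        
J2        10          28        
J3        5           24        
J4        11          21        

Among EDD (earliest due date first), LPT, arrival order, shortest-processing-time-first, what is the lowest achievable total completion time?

72

EDD (increasing due date): J4 J1 J3 J2.
J4: 0→11
J1: 11→18
J3: 18→23
J2: 23→33
Sum = 11+18+23+33 = 85.
LPT (decreasing processing time): J4 J2 J1 J3.
J4: 0→11
J2: 11→21
J1: 21→28
J3: 28→33
Sum = 11+21+28+33 = 93.
FIFO (arrival order): J1 J2 J3 J4.
J1: 0→7
J2: 7→17
J3: 17→22
J4: 22→33
Sum = 7+17+22+33 = 79.
SPT (increasing processing time): J3 J1 J2 J4.
J3: 0→5
J1: 5→12
J2: 12→22
J4: 22→33
Sum = 5+12+22+33 = 72.
EDD 85, LPT 93, FIFO 79, SPT 72 → minimum 72.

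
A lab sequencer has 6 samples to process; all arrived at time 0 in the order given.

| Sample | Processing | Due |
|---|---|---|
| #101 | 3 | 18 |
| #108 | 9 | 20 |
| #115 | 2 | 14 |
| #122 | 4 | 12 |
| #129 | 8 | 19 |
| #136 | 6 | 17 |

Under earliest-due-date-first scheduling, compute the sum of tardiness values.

EDD (increasing due date): #122 #115 #136 #101 #129 #108.
#122: 0→4, due 12, tardiness 0
#115: 4→6, due 14, tardiness 0
#136: 6→12, due 17, tardiness 0
#101: 12→15, due 18, tardiness 0
#129: 15→23, due 19, tardiness 4
#108: 23→32, due 20, tardiness 12
Sum = 0+0+0+0+4+12 = 16.

16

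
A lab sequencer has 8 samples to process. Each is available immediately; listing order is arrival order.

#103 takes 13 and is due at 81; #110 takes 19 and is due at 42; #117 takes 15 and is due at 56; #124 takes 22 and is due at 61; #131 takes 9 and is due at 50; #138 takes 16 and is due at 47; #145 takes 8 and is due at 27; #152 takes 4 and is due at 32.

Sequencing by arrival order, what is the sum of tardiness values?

FIFO (arrival order): #103 #110 #117 #124 #131 #138 #145 #152.
#103: 0→13, due 81, tardiness 0
#110: 13→32, due 42, tardiness 0
#117: 32→47, due 56, tardiness 0
#124: 47→69, due 61, tardiness 8
#131: 69→78, due 50, tardiness 28
#138: 78→94, due 47, tardiness 47
#145: 94→102, due 27, tardiness 75
#152: 102→106, due 32, tardiness 74
Sum = 0+0+0+8+28+47+75+74 = 232.

232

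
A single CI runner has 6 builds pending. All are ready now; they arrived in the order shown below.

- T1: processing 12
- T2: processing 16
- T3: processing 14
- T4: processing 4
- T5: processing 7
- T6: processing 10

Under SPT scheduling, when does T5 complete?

SPT (increasing processing time): T4 T5 T6 T1 T3 T2.
T4: 0→4
T5: 4→11

11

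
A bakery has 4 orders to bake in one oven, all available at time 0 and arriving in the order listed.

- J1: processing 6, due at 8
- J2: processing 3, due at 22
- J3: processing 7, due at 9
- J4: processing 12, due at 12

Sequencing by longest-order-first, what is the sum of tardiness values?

33

LPT (decreasing processing time): J4 J3 J1 J2.
J4: 0→12, due 12, tardiness 0
J3: 12→19, due 9, tardiness 10
J1: 19→25, due 8, tardiness 17
J2: 25→28, due 22, tardiness 6
Sum = 0+10+17+6 = 33.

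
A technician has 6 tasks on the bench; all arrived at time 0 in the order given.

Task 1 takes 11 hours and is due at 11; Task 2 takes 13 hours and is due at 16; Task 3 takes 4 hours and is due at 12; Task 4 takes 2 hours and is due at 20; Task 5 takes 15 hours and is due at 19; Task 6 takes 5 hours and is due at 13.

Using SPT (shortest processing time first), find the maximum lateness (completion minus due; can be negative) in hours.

SPT (increasing processing time): Task 4 Task 3 Task 6 Task 1 Task 2 Task 5.
Task 4: 0→2, due 20, lateness -18
Task 3: 2→6, due 12, lateness -6
Task 6: 6→11, due 13, lateness -2
Task 1: 11→22, due 11, lateness 11
Task 2: 22→35, due 16, lateness 19
Task 5: 35→50, due 19, lateness 31
Maximum = 31.

31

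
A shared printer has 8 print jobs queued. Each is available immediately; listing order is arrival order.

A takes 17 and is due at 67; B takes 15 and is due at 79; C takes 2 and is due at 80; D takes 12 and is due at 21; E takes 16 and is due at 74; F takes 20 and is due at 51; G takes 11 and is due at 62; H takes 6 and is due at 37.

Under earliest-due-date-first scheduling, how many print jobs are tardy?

3

EDD (increasing due date): D H F G A E B C.
D: 0→12, due 21, tardiness 0
H: 12→18, due 37, tardiness 0
F: 18→38, due 51, tardiness 0
G: 38→49, due 62, tardiness 0
A: 49→66, due 67, tardiness 0
E: 66→82, due 74, tardiness 8
B: 82→97, due 79, tardiness 18
C: 97→99, due 80, tardiness 19
Late print jobs: 3.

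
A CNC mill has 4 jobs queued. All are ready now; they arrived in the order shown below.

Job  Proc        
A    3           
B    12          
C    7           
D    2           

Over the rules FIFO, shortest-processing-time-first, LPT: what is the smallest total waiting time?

19

FIFO (arrival order): A B C D.
A: waits 0, runs 0→3
B: waits 3, runs 3→15
C: waits 15, runs 15→22
D: waits 22, runs 22→24
Sum = 0+3+15+22 = 40.
SPT (increasing processing time): D A C B.
D: waits 0, runs 0→2
A: waits 2, runs 2→5
C: waits 5, runs 5→12
B: waits 12, runs 12→24
Sum = 0+2+5+12 = 19.
LPT (decreasing processing time): B C A D.
B: waits 0, runs 0→12
C: waits 12, runs 12→19
A: waits 19, runs 19→22
D: waits 22, runs 22→24
Sum = 0+12+19+22 = 53.
FIFO 40, SPT 19, LPT 53 → minimum 19.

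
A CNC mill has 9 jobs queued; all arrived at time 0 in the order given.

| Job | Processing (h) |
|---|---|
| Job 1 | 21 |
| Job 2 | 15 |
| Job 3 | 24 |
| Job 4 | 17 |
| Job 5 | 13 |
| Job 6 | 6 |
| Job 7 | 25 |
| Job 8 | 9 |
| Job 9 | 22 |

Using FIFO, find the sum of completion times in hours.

783

FIFO (arrival order): Job 1 Job 2 Job 3 Job 4 Job 5 Job 6 Job 7 Job 8 Job 9.
Job 1: 0→21
Job 2: 21→36
Job 3: 36→60
Job 4: 60→77
Job 5: 77→90
Job 6: 90→96
Job 7: 96→121
Job 8: 121→130
Job 9: 130→152
Sum = 21+36+60+77+90+96+121+130+152 = 783.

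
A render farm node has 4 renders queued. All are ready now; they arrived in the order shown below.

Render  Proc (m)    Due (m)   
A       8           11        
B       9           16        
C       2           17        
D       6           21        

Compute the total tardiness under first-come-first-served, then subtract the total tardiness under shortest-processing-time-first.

-7

FIFO (arrival order): A B C D.
A: 0→8, due 11, tardiness 0
B: 8→17, due 16, tardiness 1
C: 17→19, due 17, tardiness 2
D: 19→25, due 21, tardiness 4
Sum = 0+1+2+4 = 7.
SPT (increasing processing time): C D A B.
C: 0→2, due 17, tardiness 0
D: 2→8, due 21, tardiness 0
A: 8→16, due 11, tardiness 5
B: 16→25, due 16, tardiness 9
Sum = 0+0+5+9 = 14.
Difference = 7 − 14 = -7.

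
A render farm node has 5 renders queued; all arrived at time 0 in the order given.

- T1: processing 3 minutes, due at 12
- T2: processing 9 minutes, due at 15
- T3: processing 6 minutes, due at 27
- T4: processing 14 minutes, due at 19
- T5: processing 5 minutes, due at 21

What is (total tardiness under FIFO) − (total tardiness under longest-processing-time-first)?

FIFO (arrival order): T1 T2 T3 T4 T5.
T1: 0→3, due 12, tardiness 0
T2: 3→12, due 15, tardiness 0
T3: 12→18, due 27, tardiness 0
T4: 18→32, due 19, tardiness 13
T5: 32→37, due 21, tardiness 16
Sum = 0+0+0+13+16 = 29.
LPT (decreasing processing time): T4 T2 T3 T5 T1.
T4: 0→14, due 19, tardiness 0
T2: 14→23, due 15, tardiness 8
T3: 23→29, due 27, tardiness 2
T5: 29→34, due 21, tardiness 13
T1: 34→37, due 12, tardiness 25
Sum = 0+8+2+13+25 = 48.
Difference = 29 − 48 = -19.

-19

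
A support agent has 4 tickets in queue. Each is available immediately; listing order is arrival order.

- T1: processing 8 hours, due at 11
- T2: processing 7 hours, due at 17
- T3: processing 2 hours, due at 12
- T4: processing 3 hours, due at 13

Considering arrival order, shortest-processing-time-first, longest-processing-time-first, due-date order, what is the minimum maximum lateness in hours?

3

FIFO (arrival order): T1 T2 T3 T4.
T1: 0→8, due 11, lateness -3
T2: 8→15, due 17, lateness -2
T3: 15→17, due 12, lateness 5
T4: 17→20, due 13, lateness 7
Maximum = 7.
SPT (increasing processing time): T3 T4 T2 T1.
T3: 0→2, due 12, lateness -10
T4: 2→5, due 13, lateness -8
T2: 5→12, due 17, lateness -5
T1: 12→20, due 11, lateness 9
Maximum = 9.
LPT (decreasing processing time): T1 T2 T4 T3.
T1: 0→8, due 11, lateness -3
T2: 8→15, due 17, lateness -2
T4: 15→18, due 13, lateness 5
T3: 18→20, due 12, lateness 8
Maximum = 8.
EDD (increasing due date): T1 T3 T4 T2.
T1: 0→8, due 11, lateness -3
T3: 8→10, due 12, lateness -2
T4: 10→13, due 13, lateness 0
T2: 13→20, due 17, lateness 3
Maximum = 3.
FIFO 7, SPT 9, LPT 8, EDD 3 → minimum 3.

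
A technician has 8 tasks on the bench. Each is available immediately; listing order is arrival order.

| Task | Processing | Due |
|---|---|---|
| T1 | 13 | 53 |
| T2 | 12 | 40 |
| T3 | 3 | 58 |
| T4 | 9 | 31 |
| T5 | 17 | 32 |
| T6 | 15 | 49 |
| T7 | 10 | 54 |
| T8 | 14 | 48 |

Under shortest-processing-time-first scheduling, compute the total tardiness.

101

SPT (increasing processing time): T3 T4 T7 T2 T1 T8 T6 T5.
T3: 0→3, due 58, tardiness 0
T4: 3→12, due 31, tardiness 0
T7: 12→22, due 54, tardiness 0
T2: 22→34, due 40, tardiness 0
T1: 34→47, due 53, tardiness 0
T8: 47→61, due 48, tardiness 13
T6: 61→76, due 49, tardiness 27
T5: 76→93, due 32, tardiness 61
Sum = 0+0+0+0+0+13+27+61 = 101.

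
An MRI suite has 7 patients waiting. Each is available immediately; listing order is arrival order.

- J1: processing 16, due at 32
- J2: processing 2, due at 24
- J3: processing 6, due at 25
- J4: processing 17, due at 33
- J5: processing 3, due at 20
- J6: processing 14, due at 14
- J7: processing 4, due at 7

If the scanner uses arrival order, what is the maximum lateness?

55

FIFO (arrival order): J1 J2 J3 J4 J5 J6 J7.
J1: 0→16, due 32, lateness -16
J2: 16→18, due 24, lateness -6
J3: 18→24, due 25, lateness -1
J4: 24→41, due 33, lateness 8
J5: 41→44, due 20, lateness 24
J6: 44→58, due 14, lateness 44
J7: 58→62, due 7, lateness 55
Maximum = 55.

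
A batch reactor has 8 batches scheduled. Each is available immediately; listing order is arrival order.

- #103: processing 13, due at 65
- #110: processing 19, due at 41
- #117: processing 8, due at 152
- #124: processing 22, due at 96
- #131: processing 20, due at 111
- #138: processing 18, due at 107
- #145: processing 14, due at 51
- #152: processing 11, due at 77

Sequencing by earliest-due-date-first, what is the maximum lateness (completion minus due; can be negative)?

EDD (increasing due date): #110 #145 #103 #152 #124 #138 #131 #117.
#110: 0→19, due 41, lateness -22
#145: 19→33, due 51, lateness -18
#103: 33→46, due 65, lateness -19
#152: 46→57, due 77, lateness -20
#124: 57→79, due 96, lateness -17
#138: 79→97, due 107, lateness -10
#131: 97→117, due 111, lateness 6
#117: 117→125, due 152, lateness -27
Maximum = 6.

6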